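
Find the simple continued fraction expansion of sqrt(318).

Write x_i = (sqrt(318) + m_i)/d_i with (m_0, d_0) = (0, 1). a_0 = floor(sqrt(318)) = 17, since 17^2 = 289 <= 318 < 324 = 18^2.
Iterate m_{i+1} = d_i*a_i - m_i, d_{i+1} = (318 - m_{i+1}^2)/d_i, a_{i+1} = floor((a_0 + m_{i+1})/d_{i+1}):
  m_1 = 1*17 - 0 = 17, d_1 = (318 - 17^2)/1 = 29/1 = 29, a_1 = floor((17 + 17)/29) = 1.
  m_2 = 29*1 - 17 = 12, d_2 = (318 - 12^2)/29 = 174/29 = 6, a_2 = floor((17 + 12)/6) = 4.
  m_3 = 6*4 - 12 = 12, d_3 = (318 - 12^2)/6 = 174/6 = 29, a_3 = floor((17 + 12)/29) = 1.
  m_4 = 29*1 - 12 = 17, d_4 = (318 - 17^2)/29 = 29/29 = 1, a_4 = floor((17 + 17)/1) = 34.
  m_5 = 1*34 - 17 = 17, d_5 = (318 - 17^2)/1 = 29/1 = 29: (m_5, d_5) = (m_1, d_1) = (17, 29), so from here the quotients repeat a_1, ..., a_4; the period length is 4.
Hence the expansion of sqrt(318) is a_0 = 17 followed by the repeating block 1, 4, 1, 34 (period 4).

[17; (1, 4, 1, 34)]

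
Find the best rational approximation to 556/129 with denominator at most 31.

125/29

Expand x = 556/129 as a continued fraction with the Euclidean algorithm:
  556 = 4*129 + 40, so a_0 = 4.
  129 = 3*40 + 9, so a_1 = 3.
  40 = 4*9 + 4, so a_2 = 4.
  9 = 2*4 + 1, so a_3 = 2.
  4 = 4*1 + 0, so a_4 = 4.
so x = [4; 3, 4, 2, 4].
Convergents (p_i = a_i*p_{i-1} + p_{i-2}, q_i = a_i*q_{i-1} + q_{i-2} with p_{-2}=0, p_{-1}=1, q_{-2}=1, q_{-1}=0), until the denominator exceeds 31:
  i=0: a_0=4, p_0 = 4*1 + 0 = 4, q_0 = 4*0 + 1 = 1.
  i=1: a_1=3, p_1 = 3*4 + 1 = 13, q_1 = 3*1 + 0 = 3.
  i=2: a_2=4, p_2 = 4*13 + 4 = 56, q_2 = 4*3 + 1 = 13.
  i=3: a_3=2, p_3 = 2*56 + 13 = 125, q_3 = 2*13 + 3 = 29.
  i=4: a_4=4, p_4 = 4*125 + 56 = 556, q_4 = 4*29 + 13 = 129.
q_4 = 129 > 31, so the last convergent with denominator <= 31 is p_3/q_3 = 125/29.
The closest fraction with denominator <= 31 is either p_3/q_3 or the intermediate fraction (k*p_3 + p_2)/(k*q_3 + q_2) with the largest k >= 1 whose denominator stays <= 31; these approach x as k grows, and every other convergent or intermediate fraction in range is farther away.
Largest k: floor((31 - q_2)/q_3) = floor((31 - 13)/29) = 0.
Since k = 0, no intermediate fraction beyond p_3/q_3 has denominator <= 31, so the convergent 125/29 is the closest (its error is |556*29 - 125*129|/(129*29) = 1/3741).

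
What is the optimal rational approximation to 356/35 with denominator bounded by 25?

234/23

Expand x = 356/35 as a continued fraction with the Euclidean algorithm:
  356 = 10*35 + 6, so a_0 = 10.
  35 = 5*6 + 5, so a_1 = 5.
  6 = 1*5 + 1, so a_2 = 1.
  5 = 5*1 + 0, so a_3 = 5.
so x = [10; 5, 1, 5].
Convergents (p_i = a_i*p_{i-1} + p_{i-2}, q_i = a_i*q_{i-1} + q_{i-2} with p_{-2}=0, p_{-1}=1, q_{-2}=1, q_{-1}=0), until the denominator exceeds 25:
  i=0: a_0=10, p_0 = 10*1 + 0 = 10, q_0 = 10*0 + 1 = 1.
  i=1: a_1=5, p_1 = 5*10 + 1 = 51, q_1 = 5*1 + 0 = 5.
  i=2: a_2=1, p_2 = 1*51 + 10 = 61, q_2 = 1*5 + 1 = 6.
  i=3: a_3=5, p_3 = 5*61 + 51 = 356, q_3 = 5*6 + 5 = 35.
q_3 = 35 > 25, so the last convergent with denominator <= 25 is p_2/q_2 = 61/6.
The closest fraction with denominator <= 25 is either p_2/q_2 or the intermediate fraction (k*p_2 + p_1)/(k*q_2 + q_1) with the largest k >= 1 whose denominator stays <= 25; these approach x as k grows, and every other convergent or intermediate fraction in range is farther away.
Largest k: floor((25 - q_1)/q_2) = floor((25 - 5)/6) = 3.
That gives (3*61 + 51)/(3*6 + 5) = 234/23.
Compare the errors: |x - 61/6| = |356*6 - 61*35|/(35*6) = 1/210, and |x - 234/23| = |356*23 - 234*35|/(35*23) = 2/805.
Cross-multiplying, 2*210 = 420 < 805 = 1*805, so 2/805 is smaller: the intermediate fraction 234/23 is closer to x than 61/6.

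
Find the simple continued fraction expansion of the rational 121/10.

[12; 10]

Run the Euclidean algorithm on 121 and 10; the successive quotients are the partial quotients a_0, a_1, ... (each step inverts the fractional part left over by the previous one):
  121 = 12*10 + 1, so a_0 = 12.
  10 = 10*1 + 0, so a_1 = 10.
The remainder reaches 0 after 2 divisions, so the expansion has 2 partial quotients, read off in order.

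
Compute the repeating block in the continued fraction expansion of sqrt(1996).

[44; (1, 2, 10, 1, 5, 22, 5, 1, 10, 2, 1, 88)]

Write x_i = (sqrt(1996) + m_i)/d_i with (m_0, d_0) = (0, 1). a_0 = floor(sqrt(1996)) = 44, since 44^2 = 1936 <= 1996 < 2025 = 45^2.
Iterate m_{i+1} = d_i*a_i - m_i, d_{i+1} = (1996 - m_{i+1}^2)/d_i, a_{i+1} = floor((a_0 + m_{i+1})/d_{i+1}):
  m_1 = 1*44 - 0 = 44, d_1 = (1996 - 44^2)/1 = 60/1 = 60, a_1 = floor((44 + 44)/60) = 1.
  m_2 = 60*1 - 44 = 16, d_2 = (1996 - 16^2)/60 = 1740/60 = 29, a_2 = floor((44 + 16)/29) = 2.
  m_3 = 29*2 - 16 = 42, d_3 = (1996 - 42^2)/29 = 232/29 = 8, a_3 = floor((44 + 42)/8) = 10.
  m_4 = 8*10 - 42 = 38, d_4 = (1996 - 38^2)/8 = 552/8 = 69, a_4 = floor((44 + 38)/69) = 1.
  m_5 = 69*1 - 38 = 31, d_5 = (1996 - 31^2)/69 = 1035/69 = 15, a_5 = floor((44 + 31)/15) = 5.
  m_6 = 15*5 - 31 = 44, d_6 = (1996 - 44^2)/15 = 60/15 = 4, a_6 = floor((44 + 44)/4) = 22.
  m_7 = 4*22 - 44 = 44, d_7 = (1996 - 44^2)/4 = 60/4 = 15, a_7 = floor((44 + 44)/15) = 5.
  m_8 = 15*5 - 44 = 31, d_8 = (1996 - 31^2)/15 = 1035/15 = 69, a_8 = floor((44 + 31)/69) = 1.
  m_9 = 69*1 - 31 = 38, d_9 = (1996 - 38^2)/69 = 552/69 = 8, a_9 = floor((44 + 38)/8) = 10.
  m_10 = 8*10 - 38 = 42, d_10 = (1996 - 42^2)/8 = 232/8 = 29, a_10 = floor((44 + 42)/29) = 2.
  m_11 = 29*2 - 42 = 16, d_11 = (1996 - 16^2)/29 = 1740/29 = 60, a_11 = floor((44 + 16)/60) = 1.
  m_12 = 60*1 - 16 = 44, d_12 = (1996 - 44^2)/60 = 60/60 = 1, a_12 = floor((44 + 44)/1) = 88.
  m_13 = 1*88 - 44 = 44, d_13 = (1996 - 44^2)/1 = 60/1 = 60: (m_13, d_13) = (m_1, d_1) = (44, 60), so from here the quotients repeat a_1, ..., a_12; the period length is 12.
Hence the expansion of sqrt(1996) is a_0 = 44 followed by the repeating block 1, 2, 10, 1, 5, 22, 5, 1, 10, 2, 1, 88 (period 12).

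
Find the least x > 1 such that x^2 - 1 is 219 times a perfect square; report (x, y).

First expand sqrt(219) as a continued fraction. With x_i = (sqrt(219) + m_i)/d_i and (m_0, d_0) = (0, 1): a_0 = floor(sqrt(219)) = 14, since 14^2 = 196 <= 219 < 225 = 15^2.
Iterate m_{i+1} = d_i*a_i - m_i, d_{i+1} = (219 - m_{i+1}^2)/d_i, a_{i+1} = floor((a_0 + m_{i+1})/d_{i+1}):
  m_1 = 1*14 - 0 = 14, d_1 = (219 - 14^2)/1 = 23/1 = 23, a_1 = floor((14 + 14)/23) = 1.
  m_2 = 23*1 - 14 = 9, d_2 = (219 - 9^2)/23 = 138/23 = 6, a_2 = floor((14 + 9)/6) = 3.
  m_3 = 6*3 - 9 = 9, d_3 = (219 - 9^2)/6 = 138/6 = 23, a_3 = floor((14 + 9)/23) = 1.
  m_4 = 23*1 - 9 = 14, d_4 = (219 - 14^2)/23 = 23/23 = 1, a_4 = floor((14 + 14)/1) = 28.
  m_5 = 1*28 - 14 = 14, d_5 = (219 - 14^2)/1 = 23/1 = 23: (m_5, d_5) = (m_1, d_1) = (14, 23), so from here the quotients repeat a_1, ..., a_4; the period length is 4.
So sqrt(219) = [14; (1, 3, 1, 28)] with period length k = 4.
k is even, so the fundamental solution of x^2 - 219y^2 = 1 is (p_{k-1}, q_{k-1}) = (p_3, q_3); compute convergents through index 3.
Convergents (p_i = a_i*p_{i-1} + p_{i-2}, q_i = a_i*q_{i-1} + q_{i-2} with p_{-2}=0, p_{-1}=1, q_{-2}=1, q_{-1}=0):
  i=0: a_0=14, p_0 = 14*1 + 0 = 14, q_0 = 14*0 + 1 = 1.
  i=1: a_1=1, p_1 = 1*14 + 1 = 15, q_1 = 1*1 + 0 = 1.
  i=2: a_2=3, p_2 = 3*15 + 14 = 59, q_2 = 3*1 + 1 = 4.
  i=3: a_3=1, p_3 = 1*59 + 15 = 74, q_3 = 1*4 + 1 = 5.
Check: 74^2 - 219*5^2 = 5476 - 5475 = 1, so (x, y) = (74, 5) solves the equation, and by the theorem it is the least positive solution.

(x, y) = (74, 5)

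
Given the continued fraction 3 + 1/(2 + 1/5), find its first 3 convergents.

Using the convergent recurrence p_i = a_i*p_{i-1} + p_{i-2}, q_i = a_i*q_{i-1} + q_{i-2} with p_{-2}=0, p_{-1}=1, q_{-2}=1, q_{-1}=0:
  i=0: a_0=3, p_0 = 3*1 + 0 = 3, q_0 = 3*0 + 1 = 1.
  i=1: a_1=2, p_1 = 2*3 + 1 = 7, q_1 = 2*1 + 0 = 2.
  i=2: a_2=5, p_2 = 5*7 + 3 = 38, q_2 = 5*2 + 1 = 11.

3/1, 7/2, 38/11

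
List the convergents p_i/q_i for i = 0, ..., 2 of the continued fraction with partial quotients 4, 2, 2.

Using the convergent recurrence p_i = a_i*p_{i-1} + p_{i-2}, q_i = a_i*q_{i-1} + q_{i-2} with p_{-2}=0, p_{-1}=1, q_{-2}=1, q_{-1}=0:
  i=0: a_0=4, p_0 = 4*1 + 0 = 4, q_0 = 4*0 + 1 = 1.
  i=1: a_1=2, p_1 = 2*4 + 1 = 9, q_1 = 2*1 + 0 = 2.
  i=2: a_2=2, p_2 = 2*9 + 4 = 22, q_2 = 2*2 + 1 = 5.

4/1, 9/2, 22/5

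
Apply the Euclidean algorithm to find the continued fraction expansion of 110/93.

[1; 5, 2, 8]

Run the Euclidean algorithm on 110 and 93; the successive quotients are the partial quotients a_0, a_1, ... (each step inverts the fractional part left over by the previous one):
  110 = 1*93 + 17, so a_0 = 1.
  93 = 5*17 + 8, so a_1 = 5.
  17 = 2*8 + 1, so a_2 = 2.
  8 = 8*1 + 0, so a_3 = 8.
The remainder reaches 0 after 4 divisions, so the expansion has 4 partial quotients, read off in order.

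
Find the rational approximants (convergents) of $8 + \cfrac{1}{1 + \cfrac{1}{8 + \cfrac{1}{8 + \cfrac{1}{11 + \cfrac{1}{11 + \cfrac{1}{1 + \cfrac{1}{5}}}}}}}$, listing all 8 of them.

Using the convergent recurrence p_i = a_i*p_{i-1} + p_{i-2}, q_i = a_i*q_{i-1} + q_{i-2} with p_{-2}=0, p_{-1}=1, q_{-2}=1, q_{-1}=0:
  i=0: a_0=8, p_0 = 8*1 + 0 = 8, q_0 = 8*0 + 1 = 1.
  i=1: a_1=1, p_1 = 1*8 + 1 = 9, q_1 = 1*1 + 0 = 1.
  i=2: a_2=8, p_2 = 8*9 + 8 = 80, q_2 = 8*1 + 1 = 9.
  i=3: a_3=8, p_3 = 8*80 + 9 = 649, q_3 = 8*9 + 1 = 73.
  i=4: a_4=11, p_4 = 11*649 + 80 = 7219, q_4 = 11*73 + 9 = 812.
  i=5: a_5=11, p_5 = 11*7219 + 649 = 80058, q_5 = 11*812 + 73 = 9005.
  i=6: a_6=1, p_6 = 1*80058 + 7219 = 87277, q_6 = 1*9005 + 812 = 9817.
  i=7: a_7=5, p_7 = 5*87277 + 80058 = 516443, q_7 = 5*9817 + 9005 = 58090.

8/1, 9/1, 80/9, 649/73, 7219/812, 80058/9005, 87277/9817, 516443/58090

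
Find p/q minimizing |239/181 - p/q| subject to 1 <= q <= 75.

70/53

Expand x = 239/181 as a continued fraction with the Euclidean algorithm:
  239 = 1*181 + 58, so a_0 = 1.
  181 = 3*58 + 7, so a_1 = 3.
  58 = 8*7 + 2, so a_2 = 8.
  7 = 3*2 + 1, so a_3 = 3.
  2 = 2*1 + 0, so a_4 = 2.
so x = [1; 3, 8, 3, 2].
Convergents (p_i = a_i*p_{i-1} + p_{i-2}, q_i = a_i*q_{i-1} + q_{i-2} with p_{-2}=0, p_{-1}=1, q_{-2}=1, q_{-1}=0), until the denominator exceeds 75:
  i=0: a_0=1, p_0 = 1*1 + 0 = 1, q_0 = 1*0 + 1 = 1.
  i=1: a_1=3, p_1 = 3*1 + 1 = 4, q_1 = 3*1 + 0 = 3.
  i=2: a_2=8, p_2 = 8*4 + 1 = 33, q_2 = 8*3 + 1 = 25.
  i=3: a_3=3, p_3 = 3*33 + 4 = 103, q_3 = 3*25 + 3 = 78.
q_3 = 78 > 75, so the last convergent with denominator <= 75 is p_2/q_2 = 33/25.
The closest fraction with denominator <= 75 is either p_2/q_2 or the intermediate fraction (k*p_2 + p_1)/(k*q_2 + q_1) with the largest k >= 1 whose denominator stays <= 75; these approach x as k grows, and every other convergent or intermediate fraction in range is farther away.
Largest k: floor((75 - q_1)/q_2) = floor((75 - 3)/25) = 2.
That gives (2*33 + 4)/(2*25 + 3) = 70/53.
Compare the errors: |x - 33/25| = |239*25 - 33*181|/(181*25) = 2/4525, and |x - 70/53| = |239*53 - 70*181|/(181*53) = 3/9593.
Cross-multiplying, 3*4525 = 13575 < 19186 = 2*9593, so 3/9593 is smaller: the intermediate fraction 70/53 is closer to x than 33/25.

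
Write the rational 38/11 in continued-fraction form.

Run the Euclidean algorithm on 38 and 11; the successive quotients are the partial quotients a_0, a_1, ... (each step inverts the fractional part left over by the previous one):
  38 = 3*11 + 5, so a_0 = 3.
  11 = 2*5 + 1, so a_1 = 2.
  5 = 5*1 + 0, so a_2 = 5.
The remainder reaches 0 after 3 divisions, so the expansion has 3 partial quotients, read off in order.

[3; 2, 5]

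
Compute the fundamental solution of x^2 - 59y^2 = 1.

(x, y) = (530, 69)

First expand sqrt(59) as a continued fraction. With x_i = (sqrt(59) + m_i)/d_i and (m_0, d_0) = (0, 1): a_0 = floor(sqrt(59)) = 7, since 7^2 = 49 <= 59 < 64 = 8^2.
Iterate m_{i+1} = d_i*a_i - m_i, d_{i+1} = (59 - m_{i+1}^2)/d_i, a_{i+1} = floor((a_0 + m_{i+1})/d_{i+1}):
  m_1 = 1*7 - 0 = 7, d_1 = (59 - 7^2)/1 = 10/1 = 10, a_1 = floor((7 + 7)/10) = 1.
  m_2 = 10*1 - 7 = 3, d_2 = (59 - 3^2)/10 = 50/10 = 5, a_2 = floor((7 + 3)/5) = 2.
  m_3 = 5*2 - 3 = 7, d_3 = (59 - 7^2)/5 = 10/5 = 2, a_3 = floor((7 + 7)/2) = 7.
  m_4 = 2*7 - 7 = 7, d_4 = (59 - 7^2)/2 = 10/2 = 5, a_4 = floor((7 + 7)/5) = 2.
  m_5 = 5*2 - 7 = 3, d_5 = (59 - 3^2)/5 = 50/5 = 10, a_5 = floor((7 + 3)/10) = 1.
  m_6 = 10*1 - 3 = 7, d_6 = (59 - 7^2)/10 = 10/10 = 1, a_6 = floor((7 + 7)/1) = 14.
  m_7 = 1*14 - 7 = 7, d_7 = (59 - 7^2)/1 = 10/1 = 10: (m_7, d_7) = (m_1, d_1) = (7, 10), so from here the quotients repeat a_1, ..., a_6; the period length is 6.
So sqrt(59) = [7; (1, 2, 7, 2, 1, 14)] with period length k = 6.
k is even, so the fundamental solution of x^2 - 59y^2 = 1 is (p_{k-1}, q_{k-1}) = (p_5, q_5); compute convergents through index 5.
Convergents (p_i = a_i*p_{i-1} + p_{i-2}, q_i = a_i*q_{i-1} + q_{i-2} with p_{-2}=0, p_{-1}=1, q_{-2}=1, q_{-1}=0):
  i=0: a_0=7, p_0 = 7*1 + 0 = 7, q_0 = 7*0 + 1 = 1.
  i=1: a_1=1, p_1 = 1*7 + 1 = 8, q_1 = 1*1 + 0 = 1.
  i=2: a_2=2, p_2 = 2*8 + 7 = 23, q_2 = 2*1 + 1 = 3.
  i=3: a_3=7, p_3 = 7*23 + 8 = 169, q_3 = 7*3 + 1 = 22.
  i=4: a_4=2, p_4 = 2*169 + 23 = 361, q_4 = 2*22 + 3 = 47.
  i=5: a_5=1, p_5 = 1*361 + 169 = 530, q_5 = 1*47 + 22 = 69.
Check: 530^2 - 59*69^2 = 280900 - 280899 = 1, so (x, y) = (530, 69) solves the equation, and by the theorem it is the least positive solution.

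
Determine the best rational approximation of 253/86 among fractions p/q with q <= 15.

Expand x = 253/86 as a continued fraction with the Euclidean algorithm:
  253 = 2*86 + 81, so a_0 = 2.
  86 = 1*81 + 5, so a_1 = 1.
  81 = 16*5 + 1, so a_2 = 16.
  5 = 5*1 + 0, so a_3 = 5.
so x = [2; 1, 16, 5].
Convergents (p_i = a_i*p_{i-1} + p_{i-2}, q_i = a_i*q_{i-1} + q_{i-2} with p_{-2}=0, p_{-1}=1, q_{-2}=1, q_{-1}=0), until the denominator exceeds 15:
  i=0: a_0=2, p_0 = 2*1 + 0 = 2, q_0 = 2*0 + 1 = 1.
  i=1: a_1=1, p_1 = 1*2 + 1 = 3, q_1 = 1*1 + 0 = 1.
  i=2: a_2=16, p_2 = 16*3 + 2 = 50, q_2 = 16*1 + 1 = 17.
q_2 = 17 > 15, so the last convergent with denominator <= 15 is p_1/q_1 = 3/1.
The closest fraction with denominator <= 15 is either p_1/q_1 or the intermediate fraction (k*p_1 + p_0)/(k*q_1 + q_0) with the largest k >= 1 whose denominator stays <= 15; these approach x as k grows, and every other convergent or intermediate fraction in range is farther away.
Largest k: floor((15 - q_0)/q_1) = floor((15 - 1)/1) = 14.
That gives (14*3 + 2)/(14*1 + 1) = 44/15.
Compare the errors: |x - 3/1| = |253*1 - 3*86|/(86*1) = 5/86, and |x - 44/15| = |253*15 - 44*86|/(86*15) = 11/1290.
Cross-multiplying, 11*86 = 946 < 6450 = 5*1290, so 11/1290 is smaller: the intermediate fraction 44/15 is closer to x than 3/1.

44/15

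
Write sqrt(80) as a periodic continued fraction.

Write x_i = (sqrt(80) + m_i)/d_i with (m_0, d_0) = (0, 1). a_0 = floor(sqrt(80)) = 8, since 8^2 = 64 <= 80 < 81 = 9^2.
Iterate m_{i+1} = d_i*a_i - m_i, d_{i+1} = (80 - m_{i+1}^2)/d_i, a_{i+1} = floor((a_0 + m_{i+1})/d_{i+1}):
  m_1 = 1*8 - 0 = 8, d_1 = (80 - 8^2)/1 = 16/1 = 16, a_1 = floor((8 + 8)/16) = 1.
  m_2 = 16*1 - 8 = 8, d_2 = (80 - 8^2)/16 = 16/16 = 1, a_2 = floor((8 + 8)/1) = 16.
  m_3 = 1*16 - 8 = 8, d_3 = (80 - 8^2)/1 = 16/1 = 16: (m_3, d_3) = (m_1, d_1) = (8, 16), so from here the quotients repeat a_1, a_2; the period length is 2.
Hence the expansion of sqrt(80) is a_0 = 8 followed by the repeating block 1, 16 (period 2).

[8; (1, 16)]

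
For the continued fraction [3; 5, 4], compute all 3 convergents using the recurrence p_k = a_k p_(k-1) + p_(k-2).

Using the convergent recurrence p_i = a_i*p_{i-1} + p_{i-2}, q_i = a_i*q_{i-1} + q_{i-2} with p_{-2}=0, p_{-1}=1, q_{-2}=1, q_{-1}=0:
  i=0: a_0=3, p_0 = 3*1 + 0 = 3, q_0 = 3*0 + 1 = 1.
  i=1: a_1=5, p_1 = 5*3 + 1 = 16, q_1 = 5*1 + 0 = 5.
  i=2: a_2=4, p_2 = 4*16 + 3 = 67, q_2 = 4*5 + 1 = 21.

3/1, 16/5, 67/21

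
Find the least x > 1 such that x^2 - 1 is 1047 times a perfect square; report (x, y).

(x, y) = (136807, 4228)

First expand sqrt(1047) as a continued fraction. With x_i = (sqrt(1047) + m_i)/d_i and (m_0, d_0) = (0, 1): a_0 = floor(sqrt(1047)) = 32, since 32^2 = 1024 <= 1047 < 1089 = 33^2.
Iterate m_{i+1} = d_i*a_i - m_i, d_{i+1} = (1047 - m_{i+1}^2)/d_i, a_{i+1} = floor((a_0 + m_{i+1})/d_{i+1}):
  m_1 = 1*32 - 0 = 32, d_1 = (1047 - 32^2)/1 = 23/1 = 23, a_1 = floor((32 + 32)/23) = 2.
  m_2 = 23*2 - 32 = 14, d_2 = (1047 - 14^2)/23 = 851/23 = 37, a_2 = floor((32 + 14)/37) = 1.
  m_3 = 37*1 - 14 = 23, d_3 = (1047 - 23^2)/37 = 518/37 = 14, a_3 = floor((32 + 23)/14) = 3.
  m_4 = 14*3 - 23 = 19, d_4 = (1047 - 19^2)/14 = 686/14 = 49, a_4 = floor((32 + 19)/49) = 1.
  m_5 = 49*1 - 19 = 30, d_5 = (1047 - 30^2)/49 = 147/49 = 3, a_5 = floor((32 + 30)/3) = 20.
  m_6 = 3*20 - 30 = 30, d_6 = (1047 - 30^2)/3 = 147/3 = 49, a_6 = floor((32 + 30)/49) = 1.
  m_7 = 49*1 - 30 = 19, d_7 = (1047 - 19^2)/49 = 686/49 = 14, a_7 = floor((32 + 19)/14) = 3.
  m_8 = 14*3 - 19 = 23, d_8 = (1047 - 23^2)/14 = 518/14 = 37, a_8 = floor((32 + 23)/37) = 1.
  m_9 = 37*1 - 23 = 14, d_9 = (1047 - 14^2)/37 = 851/37 = 23, a_9 = floor((32 + 14)/23) = 2.
  m_10 = 23*2 - 14 = 32, d_10 = (1047 - 32^2)/23 = 23/23 = 1, a_10 = floor((32 + 32)/1) = 64.
  m_11 = 1*64 - 32 = 32, d_11 = (1047 - 32^2)/1 = 23/1 = 23: (m_11, d_11) = (m_1, d_1) = (32, 23), so from here the quotients repeat a_1, ..., a_10; the period length is 10.
So sqrt(1047) = [32; (2, 1, 3, 1, 20, 1, 3, 1, 2, 64)] with period length k = 10.
k is even, so the fundamental solution of x^2 - 1047y^2 = 1 is (p_{k-1}, q_{k-1}) = (p_9, q_9); compute convergents through index 9.
Convergents (p_i = a_i*p_{i-1} + p_{i-2}, q_i = a_i*q_{i-1} + q_{i-2} with p_{-2}=0, p_{-1}=1, q_{-2}=1, q_{-1}=0):
  i=0: a_0=32, p_0 = 32*1 + 0 = 32, q_0 = 32*0 + 1 = 1.
  i=1: a_1=2, p_1 = 2*32 + 1 = 65, q_1 = 2*1 + 0 = 2.
  i=2: a_2=1, p_2 = 1*65 + 32 = 97, q_2 = 1*2 + 1 = 3.
  i=3: a_3=3, p_3 = 3*97 + 65 = 356, q_3 = 3*3 + 2 = 11.
  i=4: a_4=1, p_4 = 1*356 + 97 = 453, q_4 = 1*11 + 3 = 14.
  i=5: a_5=20, p_5 = 20*453 + 356 = 9416, q_5 = 20*14 + 11 = 291.
  i=6: a_6=1, p_6 = 1*9416 + 453 = 9869, q_6 = 1*291 + 14 = 305.
  i=7: a_7=3, p_7 = 3*9869 + 9416 = 39023, q_7 = 3*305 + 291 = 1206.
  i=8: a_8=1, p_8 = 1*39023 + 9869 = 48892, q_8 = 1*1206 + 305 = 1511.
  i=9: a_9=2, p_9 = 2*48892 + 39023 = 136807, q_9 = 2*1511 + 1206 = 4228.
Check: 136807^2 - 1047*4228^2 = 18716155249 - 18716155248 = 1, so (x, y) = (136807, 4228) solves the equation, and by the theorem it is the least positive solution.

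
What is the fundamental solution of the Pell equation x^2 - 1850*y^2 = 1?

(x, y) = (3699, 86)

First expand sqrt(1850) as a continued fraction. With x_i = (sqrt(1850) + m_i)/d_i and (m_0, d_0) = (0, 1): a_0 = floor(sqrt(1850)) = 43, since 43^2 = 1849 <= 1850 < 1936 = 44^2.
Iterate m_{i+1} = d_i*a_i - m_i, d_{i+1} = (1850 - m_{i+1}^2)/d_i, a_{i+1} = floor((a_0 + m_{i+1})/d_{i+1}):
  m_1 = 1*43 - 0 = 43, d_1 = (1850 - 43^2)/1 = 1/1 = 1, a_1 = floor((43 + 43)/1) = 86.
  m_2 = 1*86 - 43 = 43, d_2 = (1850 - 43^2)/1 = 1/1 = 1: (m_2, d_2) = (m_1, d_1) = (43, 1), so from here the quotient a_1 repeats; the period length is 1.
So sqrt(1850) = [43; (86)] with period length k = 1.
k is odd, so (p_{k-1}, q_{k-1}) only solves x^2 - 1850y^2 = -1 and the fundamental solution of x^2 - 1850y^2 = 1 is (p_{2k-1}, q_{2k-1}) = (p_1, q_1); compute convergents through index 1, running through the period twice.
Convergents (p_i = a_i*p_{i-1} + p_{i-2}, q_i = a_i*q_{i-1} + q_{i-2} with p_{-2}=0, p_{-1}=1, q_{-2}=1, q_{-1}=0):
  i=0: a_0=43, p_0 = 43*1 + 0 = 43, q_0 = 43*0 + 1 = 1.
  i=1: a_1=86, p_1 = 86*43 + 1 = 3699, q_1 = 86*1 + 0 = 86.
Indeed p_0^2 - 1850*q_0^2 = 1849 - 1850 = -1, not +1.
Check: 3699^2 - 1850*86^2 = 13682601 - 13682600 = 1, so (x, y) = (3699, 86) solves the equation, and by the theorem it is the least positive solution.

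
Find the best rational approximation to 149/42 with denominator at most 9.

32/9

Expand x = 149/42 as a continued fraction with the Euclidean algorithm:
  149 = 3*42 + 23, so a_0 = 3.
  42 = 1*23 + 19, so a_1 = 1.
  23 = 1*19 + 4, so a_2 = 1.
  19 = 4*4 + 3, so a_3 = 4.
  4 = 1*3 + 1, so a_4 = 1.
  3 = 3*1 + 0, so a_5 = 3.
so x = [3; 1, 1, 4, 1, 3].
Convergents (p_i = a_i*p_{i-1} + p_{i-2}, q_i = a_i*q_{i-1} + q_{i-2} with p_{-2}=0, p_{-1}=1, q_{-2}=1, q_{-1}=0), until the denominator exceeds 9:
  i=0: a_0=3, p_0 = 3*1 + 0 = 3, q_0 = 3*0 + 1 = 1.
  i=1: a_1=1, p_1 = 1*3 + 1 = 4, q_1 = 1*1 + 0 = 1.
  i=2: a_2=1, p_2 = 1*4 + 3 = 7, q_2 = 1*1 + 1 = 2.
  i=3: a_3=4, p_3 = 4*7 + 4 = 32, q_3 = 4*2 + 1 = 9.
  i=4: a_4=1, p_4 = 1*32 + 7 = 39, q_4 = 1*9 + 2 = 11.
q_4 = 11 > 9, so the last convergent with denominator <= 9 is p_3/q_3 = 32/9.
The closest fraction with denominator <= 9 is either p_3/q_3 or the intermediate fraction (k*p_3 + p_2)/(k*q_3 + q_2) with the largest k >= 1 whose denominator stays <= 9; these approach x as k grows, and every other convergent or intermediate fraction in range is farther away.
Largest k: floor((9 - q_2)/q_3) = floor((9 - 2)/9) = 0.
Since k = 0, no intermediate fraction beyond p_3/q_3 has denominator <= 9, so the convergent 32/9 is the closest (its error is |149*9 - 32*42|/(42*9) = 3/378).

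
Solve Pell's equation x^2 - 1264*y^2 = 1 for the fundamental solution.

(x, y) = (12799, 360)

First expand sqrt(1264) as a continued fraction. With x_i = (sqrt(1264) + m_i)/d_i and (m_0, d_0) = (0, 1): a_0 = floor(sqrt(1264)) = 35, since 35^2 = 1225 <= 1264 < 1296 = 36^2.
Iterate m_{i+1} = d_i*a_i - m_i, d_{i+1} = (1264 - m_{i+1}^2)/d_i, a_{i+1} = floor((a_0 + m_{i+1})/d_{i+1}):
  m_1 = 1*35 - 0 = 35, d_1 = (1264 - 35^2)/1 = 39/1 = 39, a_1 = floor((35 + 35)/39) = 1.
  m_2 = 39*1 - 35 = 4, d_2 = (1264 - 4^2)/39 = 1248/39 = 32, a_2 = floor((35 + 4)/32) = 1.
  m_3 = 32*1 - 4 = 28, d_3 = (1264 - 28^2)/32 = 480/32 = 15, a_3 = floor((35 + 28)/15) = 4.
  m_4 = 15*4 - 28 = 32, d_4 = (1264 - 32^2)/15 = 240/15 = 16, a_4 = floor((35 + 32)/16) = 4.
  m_5 = 16*4 - 32 = 32, d_5 = (1264 - 32^2)/16 = 240/16 = 15, a_5 = floor((35 + 32)/15) = 4.
  m_6 = 15*4 - 32 = 28, d_6 = (1264 - 28^2)/15 = 480/15 = 32, a_6 = floor((35 + 28)/32) = 1.
  m_7 = 32*1 - 28 = 4, d_7 = (1264 - 4^2)/32 = 1248/32 = 39, a_7 = floor((35 + 4)/39) = 1.
  m_8 = 39*1 - 4 = 35, d_8 = (1264 - 35^2)/39 = 39/39 = 1, a_8 = floor((35 + 35)/1) = 70.
  m_9 = 1*70 - 35 = 35, d_9 = (1264 - 35^2)/1 = 39/1 = 39: (m_9, d_9) = (m_1, d_1) = (35, 39), so from here the quotients repeat a_1, ..., a_8; the period length is 8.
So sqrt(1264) = [35; (1, 1, 4, 4, 4, 1, 1, 70)] with period length k = 8.
k is even, so the fundamental solution of x^2 - 1264y^2 = 1 is (p_{k-1}, q_{k-1}) = (p_7, q_7); compute convergents through index 7.
Convergents (p_i = a_i*p_{i-1} + p_{i-2}, q_i = a_i*q_{i-1} + q_{i-2} with p_{-2}=0, p_{-1}=1, q_{-2}=1, q_{-1}=0):
  i=0: a_0=35, p_0 = 35*1 + 0 = 35, q_0 = 35*0 + 1 = 1.
  i=1: a_1=1, p_1 = 1*35 + 1 = 36, q_1 = 1*1 + 0 = 1.
  i=2: a_2=1, p_2 = 1*36 + 35 = 71, q_2 = 1*1 + 1 = 2.
  i=3: a_3=4, p_3 = 4*71 + 36 = 320, q_3 = 4*2 + 1 = 9.
  i=4: a_4=4, p_4 = 4*320 + 71 = 1351, q_4 = 4*9 + 2 = 38.
  i=5: a_5=4, p_5 = 4*1351 + 320 = 5724, q_5 = 4*38 + 9 = 161.
  i=6: a_6=1, p_6 = 1*5724 + 1351 = 7075, q_6 = 1*161 + 38 = 199.
  i=7: a_7=1, p_7 = 1*7075 + 5724 = 12799, q_7 = 1*199 + 161 = 360.
Check: 12799^2 - 1264*360^2 = 163814401 - 163814400 = 1, so (x, y) = (12799, 360) solves the equation, and by the theorem it is the least positive solution.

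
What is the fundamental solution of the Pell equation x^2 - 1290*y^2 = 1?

First expand sqrt(1290) as a continued fraction. With x_i = (sqrt(1290) + m_i)/d_i and (m_0, d_0) = (0, 1): a_0 = floor(sqrt(1290)) = 35, since 35^2 = 1225 <= 1290 < 1296 = 36^2.
Iterate m_{i+1} = d_i*a_i - m_i, d_{i+1} = (1290 - m_{i+1}^2)/d_i, a_{i+1} = floor((a_0 + m_{i+1})/d_{i+1}):
  m_1 = 1*35 - 0 = 35, d_1 = (1290 - 35^2)/1 = 65/1 = 65, a_1 = floor((35 + 35)/65) = 1.
  m_2 = 65*1 - 35 = 30, d_2 = (1290 - 30^2)/65 = 390/65 = 6, a_2 = floor((35 + 30)/6) = 10.
  m_3 = 6*10 - 30 = 30, d_3 = (1290 - 30^2)/6 = 390/6 = 65, a_3 = floor((35 + 30)/65) = 1.
  m_4 = 65*1 - 30 = 35, d_4 = (1290 - 35^2)/65 = 65/65 = 1, a_4 = floor((35 + 35)/1) = 70.
  m_5 = 1*70 - 35 = 35, d_5 = (1290 - 35^2)/1 = 65/1 = 65: (m_5, d_5) = (m_1, d_1) = (35, 65), so from here the quotients repeat a_1, ..., a_4; the period length is 4.
So sqrt(1290) = [35; (1, 10, 1, 70)] with period length k = 4.
k is even, so the fundamental solution of x^2 - 1290y^2 = 1 is (p_{k-1}, q_{k-1}) = (p_3, q_3); compute convergents through index 3.
Convergents (p_i = a_i*p_{i-1} + p_{i-2}, q_i = a_i*q_{i-1} + q_{i-2} with p_{-2}=0, p_{-1}=1, q_{-2}=1, q_{-1}=0):
  i=0: a_0=35, p_0 = 35*1 + 0 = 35, q_0 = 35*0 + 1 = 1.
  i=1: a_1=1, p_1 = 1*35 + 1 = 36, q_1 = 1*1 + 0 = 1.
  i=2: a_2=10, p_2 = 10*36 + 35 = 395, q_2 = 10*1 + 1 = 11.
  i=3: a_3=1, p_3 = 1*395 + 36 = 431, q_3 = 1*11 + 1 = 12.
Check: 431^2 - 1290*12^2 = 185761 - 185760 = 1, so (x, y) = (431, 12) solves the equation, and by the theorem it is the least positive solution.

(x, y) = (431, 12)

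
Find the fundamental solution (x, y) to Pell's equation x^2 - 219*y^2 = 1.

First expand sqrt(219) as a continued fraction. With x_i = (sqrt(219) + m_i)/d_i and (m_0, d_0) = (0, 1): a_0 = floor(sqrt(219)) = 14, since 14^2 = 196 <= 219 < 225 = 15^2.
Iterate m_{i+1} = d_i*a_i - m_i, d_{i+1} = (219 - m_{i+1}^2)/d_i, a_{i+1} = floor((a_0 + m_{i+1})/d_{i+1}):
  m_1 = 1*14 - 0 = 14, d_1 = (219 - 14^2)/1 = 23/1 = 23, a_1 = floor((14 + 14)/23) = 1.
  m_2 = 23*1 - 14 = 9, d_2 = (219 - 9^2)/23 = 138/23 = 6, a_2 = floor((14 + 9)/6) = 3.
  m_3 = 6*3 - 9 = 9, d_3 = (219 - 9^2)/6 = 138/6 = 23, a_3 = floor((14 + 9)/23) = 1.
  m_4 = 23*1 - 9 = 14, d_4 = (219 - 14^2)/23 = 23/23 = 1, a_4 = floor((14 + 14)/1) = 28.
  m_5 = 1*28 - 14 = 14, d_5 = (219 - 14^2)/1 = 23/1 = 23: (m_5, d_5) = (m_1, d_1) = (14, 23), so from here the quotients repeat a_1, ..., a_4; the period length is 4.
So sqrt(219) = [14; (1, 3, 1, 28)] with period length k = 4.
k is even, so the fundamental solution of x^2 - 219y^2 = 1 is (p_{k-1}, q_{k-1}) = (p_3, q_3); compute convergents through index 3.
Convergents (p_i = a_i*p_{i-1} + p_{i-2}, q_i = a_i*q_{i-1} + q_{i-2} with p_{-2}=0, p_{-1}=1, q_{-2}=1, q_{-1}=0):
  i=0: a_0=14, p_0 = 14*1 + 0 = 14, q_0 = 14*0 + 1 = 1.
  i=1: a_1=1, p_1 = 1*14 + 1 = 15, q_1 = 1*1 + 0 = 1.
  i=2: a_2=3, p_2 = 3*15 + 14 = 59, q_2 = 3*1 + 1 = 4.
  i=3: a_3=1, p_3 = 1*59 + 15 = 74, q_3 = 1*4 + 1 = 5.
Check: 74^2 - 219*5^2 = 5476 - 5475 = 1, so (x, y) = (74, 5) solves the equation, and by the theorem it is the least positive solution.

(x, y) = (74, 5)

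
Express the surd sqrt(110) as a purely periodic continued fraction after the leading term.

Write x_i = (sqrt(110) + m_i)/d_i with (m_0, d_0) = (0, 1). a_0 = floor(sqrt(110)) = 10, since 10^2 = 100 <= 110 < 121 = 11^2.
Iterate m_{i+1} = d_i*a_i - m_i, d_{i+1} = (110 - m_{i+1}^2)/d_i, a_{i+1} = floor((a_0 + m_{i+1})/d_{i+1}):
  m_1 = 1*10 - 0 = 10, d_1 = (110 - 10^2)/1 = 10/1 = 10, a_1 = floor((10 + 10)/10) = 2.
  m_2 = 10*2 - 10 = 10, d_2 = (110 - 10^2)/10 = 10/10 = 1, a_2 = floor((10 + 10)/1) = 20.
  m_3 = 1*20 - 10 = 10, d_3 = (110 - 10^2)/1 = 10/1 = 10: (m_3, d_3) = (m_1, d_1) = (10, 10), so from here the quotients repeat a_1, a_2; the period length is 2.
Hence the expansion of sqrt(110) is a_0 = 10 followed by the repeating block 2, 20 (period 2).

[10; (2, 20)]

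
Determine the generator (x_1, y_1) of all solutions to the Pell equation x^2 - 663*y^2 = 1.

First expand sqrt(663) as a continued fraction. With x_i = (sqrt(663) + m_i)/d_i and (m_0, d_0) = (0, 1): a_0 = floor(sqrt(663)) = 25, since 25^2 = 625 <= 663 < 676 = 26^2.
Iterate m_{i+1} = d_i*a_i - m_i, d_{i+1} = (663 - m_{i+1}^2)/d_i, a_{i+1} = floor((a_0 + m_{i+1})/d_{i+1}):
  m_1 = 1*25 - 0 = 25, d_1 = (663 - 25^2)/1 = 38/1 = 38, a_1 = floor((25 + 25)/38) = 1.
  m_2 = 38*1 - 25 = 13, d_2 = (663 - 13^2)/38 = 494/38 = 13, a_2 = floor((25 + 13)/13) = 2.
  m_3 = 13*2 - 13 = 13, d_3 = (663 - 13^2)/13 = 494/13 = 38, a_3 = floor((25 + 13)/38) = 1.
  m_4 = 38*1 - 13 = 25, d_4 = (663 - 25^2)/38 = 38/38 = 1, a_4 = floor((25 + 25)/1) = 50.
  m_5 = 1*50 - 25 = 25, d_5 = (663 - 25^2)/1 = 38/1 = 38: (m_5, d_5) = (m_1, d_1) = (25, 38), so from here the quotients repeat a_1, ..., a_4; the period length is 4.
So sqrt(663) = [25; (1, 2, 1, 50)] with period length k = 4.
k is even, so the fundamental solution of x^2 - 663y^2 = 1 is (p_{k-1}, q_{k-1}) = (p_3, q_3); compute convergents through index 3.
Convergents (p_i = a_i*p_{i-1} + p_{i-2}, q_i = a_i*q_{i-1} + q_{i-2} with p_{-2}=0, p_{-1}=1, q_{-2}=1, q_{-1}=0):
  i=0: a_0=25, p_0 = 25*1 + 0 = 25, q_0 = 25*0 + 1 = 1.
  i=1: a_1=1, p_1 = 1*25 + 1 = 26, q_1 = 1*1 + 0 = 1.
  i=2: a_2=2, p_2 = 2*26 + 25 = 77, q_2 = 2*1 + 1 = 3.
  i=3: a_3=1, p_3 = 1*77 + 26 = 103, q_3 = 1*3 + 1 = 4.
Check: 103^2 - 663*4^2 = 10609 - 10608 = 1, so (x, y) = (103, 4) solves the equation, and by the theorem it is the least positive solution.

(x, y) = (103, 4)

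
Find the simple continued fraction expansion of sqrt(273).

Write x_i = (sqrt(273) + m_i)/d_i with (m_0, d_0) = (0, 1). a_0 = floor(sqrt(273)) = 16, since 16^2 = 256 <= 273 < 289 = 17^2.
Iterate m_{i+1} = d_i*a_i - m_i, d_{i+1} = (273 - m_{i+1}^2)/d_i, a_{i+1} = floor((a_0 + m_{i+1})/d_{i+1}):
  m_1 = 1*16 - 0 = 16, d_1 = (273 - 16^2)/1 = 17/1 = 17, a_1 = floor((16 + 16)/17) = 1.
  m_2 = 17*1 - 16 = 1, d_2 = (273 - 1^2)/17 = 272/17 = 16, a_2 = floor((16 + 1)/16) = 1.
  m_3 = 16*1 - 1 = 15, d_3 = (273 - 15^2)/16 = 48/16 = 3, a_3 = floor((16 + 15)/3) = 10.
  m_4 = 3*10 - 15 = 15, d_4 = (273 - 15^2)/3 = 48/3 = 16, a_4 = floor((16 + 15)/16) = 1.
  m_5 = 16*1 - 15 = 1, d_5 = (273 - 1^2)/16 = 272/16 = 17, a_5 = floor((16 + 1)/17) = 1.
  m_6 = 17*1 - 1 = 16, d_6 = (273 - 16^2)/17 = 17/17 = 1, a_6 = floor((16 + 16)/1) = 32.
  m_7 = 1*32 - 16 = 16, d_7 = (273 - 16^2)/1 = 17/1 = 17: (m_7, d_7) = (m_1, d_1) = (16, 17), so from here the quotients repeat a_1, ..., a_6; the period length is 6.
Hence the expansion of sqrt(273) is a_0 = 16 followed by the repeating block 1, 1, 10, 1, 1, 32 (period 6).

[16; (1, 1, 10, 1, 1, 32)]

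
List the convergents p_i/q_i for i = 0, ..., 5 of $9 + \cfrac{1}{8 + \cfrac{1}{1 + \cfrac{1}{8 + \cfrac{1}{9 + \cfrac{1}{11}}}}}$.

9/1, 73/8, 82/9, 729/80, 6643/729, 73802/8099

Using the convergent recurrence p_i = a_i*p_{i-1} + p_{i-2}, q_i = a_i*q_{i-1} + q_{i-2} with p_{-2}=0, p_{-1}=1, q_{-2}=1, q_{-1}=0:
  i=0: a_0=9, p_0 = 9*1 + 0 = 9, q_0 = 9*0 + 1 = 1.
  i=1: a_1=8, p_1 = 8*9 + 1 = 73, q_1 = 8*1 + 0 = 8.
  i=2: a_2=1, p_2 = 1*73 + 9 = 82, q_2 = 1*8 + 1 = 9.
  i=3: a_3=8, p_3 = 8*82 + 73 = 729, q_3 = 8*9 + 8 = 80.
  i=4: a_4=9, p_4 = 9*729 + 82 = 6643, q_4 = 9*80 + 9 = 729.
  i=5: a_5=11, p_5 = 11*6643 + 729 = 73802, q_5 = 11*729 + 80 = 8099.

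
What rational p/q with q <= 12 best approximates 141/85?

Expand x = 141/85 as a continued fraction with the Euclidean algorithm:
  141 = 1*85 + 56, so a_0 = 1.
  85 = 1*56 + 29, so a_1 = 1.
  56 = 1*29 + 27, so a_2 = 1.
  29 = 1*27 + 2, so a_3 = 1.
  27 = 13*2 + 1, so a_4 = 13.
  2 = 2*1 + 0, so a_5 = 2.
so x = [1; 1, 1, 1, 13, 2].
Convergents (p_i = a_i*p_{i-1} + p_{i-2}, q_i = a_i*q_{i-1} + q_{i-2} with p_{-2}=0, p_{-1}=1, q_{-2}=1, q_{-1}=0), until the denominator exceeds 12:
  i=0: a_0=1, p_0 = 1*1 + 0 = 1, q_0 = 1*0 + 1 = 1.
  i=1: a_1=1, p_1 = 1*1 + 1 = 2, q_1 = 1*1 + 0 = 1.
  i=2: a_2=1, p_2 = 1*2 + 1 = 3, q_2 = 1*1 + 1 = 2.
  i=3: a_3=1, p_3 = 1*3 + 2 = 5, q_3 = 1*2 + 1 = 3.
  i=4: a_4=13, p_4 = 13*5 + 3 = 68, q_4 = 13*3 + 2 = 41.
q_4 = 41 > 12, so the last convergent with denominator <= 12 is p_3/q_3 = 5/3.
The closest fraction with denominator <= 12 is either p_3/q_3 or the intermediate fraction (k*p_3 + p_2)/(k*q_3 + q_2) with the largest k >= 1 whose denominator stays <= 12; these approach x as k grows, and every other convergent or intermediate fraction in range is farther away.
Largest k: floor((12 - q_2)/q_3) = floor((12 - 2)/3) = 3.
That gives (3*5 + 3)/(3*3 + 2) = 18/11.
Compare the errors: |x - 5/3| = |141*3 - 5*85|/(85*3) = 2/255, and |x - 18/11| = |141*11 - 18*85|/(85*11) = 21/935.
Cross-multiplying, 2*935 = 1870 < 5355 = 21*255, so 2/255 is smaller: the convergent 5/3 is closer to x than 18/11.

5/3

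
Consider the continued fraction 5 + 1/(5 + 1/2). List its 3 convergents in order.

5/1, 26/5, 57/11

Using the convergent recurrence p_i = a_i*p_{i-1} + p_{i-2}, q_i = a_i*q_{i-1} + q_{i-2} with p_{-2}=0, p_{-1}=1, q_{-2}=1, q_{-1}=0:
  i=0: a_0=5, p_0 = 5*1 + 0 = 5, q_0 = 5*0 + 1 = 1.
  i=1: a_1=5, p_1 = 5*5 + 1 = 26, q_1 = 5*1 + 0 = 5.
  i=2: a_2=2, p_2 = 2*26 + 5 = 57, q_2 = 2*5 + 1 = 11.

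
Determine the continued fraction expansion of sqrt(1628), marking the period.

[40; (2, 1, 6, 1, 2, 80)]

Write x_i = (sqrt(1628) + m_i)/d_i with (m_0, d_0) = (0, 1). a_0 = floor(sqrt(1628)) = 40, since 40^2 = 1600 <= 1628 < 1681 = 41^2.
Iterate m_{i+1} = d_i*a_i - m_i, d_{i+1} = (1628 - m_{i+1}^2)/d_i, a_{i+1} = floor((a_0 + m_{i+1})/d_{i+1}):
  m_1 = 1*40 - 0 = 40, d_1 = (1628 - 40^2)/1 = 28/1 = 28, a_1 = floor((40 + 40)/28) = 2.
  m_2 = 28*2 - 40 = 16, d_2 = (1628 - 16^2)/28 = 1372/28 = 49, a_2 = floor((40 + 16)/49) = 1.
  m_3 = 49*1 - 16 = 33, d_3 = (1628 - 33^2)/49 = 539/49 = 11, a_3 = floor((40 + 33)/11) = 6.
  m_4 = 11*6 - 33 = 33, d_4 = (1628 - 33^2)/11 = 539/11 = 49, a_4 = floor((40 + 33)/49) = 1.
  m_5 = 49*1 - 33 = 16, d_5 = (1628 - 16^2)/49 = 1372/49 = 28, a_5 = floor((40 + 16)/28) = 2.
  m_6 = 28*2 - 16 = 40, d_6 = (1628 - 40^2)/28 = 28/28 = 1, a_6 = floor((40 + 40)/1) = 80.
  m_7 = 1*80 - 40 = 40, d_7 = (1628 - 40^2)/1 = 28/1 = 28: (m_7, d_7) = (m_1, d_1) = (40, 28), so from here the quotients repeat a_1, ..., a_6; the period length is 6.
Hence the expansion of sqrt(1628) is a_0 = 40 followed by the repeating block 2, 1, 6, 1, 2, 80 (period 6).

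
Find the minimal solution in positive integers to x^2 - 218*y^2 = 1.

First expand sqrt(218) as a continued fraction. With x_i = (sqrt(218) + m_i)/d_i and (m_0, d_0) = (0, 1): a_0 = floor(sqrt(218)) = 14, since 14^2 = 196 <= 218 < 225 = 15^2.
Iterate m_{i+1} = d_i*a_i - m_i, d_{i+1} = (218 - m_{i+1}^2)/d_i, a_{i+1} = floor((a_0 + m_{i+1})/d_{i+1}):
  m_1 = 1*14 - 0 = 14, d_1 = (218 - 14^2)/1 = 22/1 = 22, a_1 = floor((14 + 14)/22) = 1.
  m_2 = 22*1 - 14 = 8, d_2 = (218 - 8^2)/22 = 154/22 = 7, a_2 = floor((14 + 8)/7) = 3.
  m_3 = 7*3 - 8 = 13, d_3 = (218 - 13^2)/7 = 49/7 = 7, a_3 = floor((14 + 13)/7) = 3.
  m_4 = 7*3 - 13 = 8, d_4 = (218 - 8^2)/7 = 154/7 = 22, a_4 = floor((14 + 8)/22) = 1.
  m_5 = 22*1 - 8 = 14, d_5 = (218 - 14^2)/22 = 22/22 = 1, a_5 = floor((14 + 14)/1) = 28.
  m_6 = 1*28 - 14 = 14, d_6 = (218 - 14^2)/1 = 22/1 = 22: (m_6, d_6) = (m_1, d_1) = (14, 22), so from here the quotients repeat a_1, ..., a_5; the period length is 5.
So sqrt(218) = [14; (1, 3, 3, 1, 28)] with period length k = 5.
k is odd, so (p_{k-1}, q_{k-1}) only solves x^2 - 218y^2 = -1 and the fundamental solution of x^2 - 218y^2 = 1 is (p_{2k-1}, q_{2k-1}) = (p_9, q_9); compute convergents through index 9, running through the period twice.
Convergents (p_i = a_i*p_{i-1} + p_{i-2}, q_i = a_i*q_{i-1} + q_{i-2} with p_{-2}=0, p_{-1}=1, q_{-2}=1, q_{-1}=0):
  i=0: a_0=14, p_0 = 14*1 + 0 = 14, q_0 = 14*0 + 1 = 1.
  i=1: a_1=1, p_1 = 1*14 + 1 = 15, q_1 = 1*1 + 0 = 1.
  i=2: a_2=3, p_2 = 3*15 + 14 = 59, q_2 = 3*1 + 1 = 4.
  i=3: a_3=3, p_3 = 3*59 + 15 = 192, q_3 = 3*4 + 1 = 13.
  i=4: a_4=1, p_4 = 1*192 + 59 = 251, q_4 = 1*13 + 4 = 17.
  i=5: a_5=28, p_5 = 28*251 + 192 = 7220, q_5 = 28*17 + 13 = 489.
  i=6: a_6=1, p_6 = 1*7220 + 251 = 7471, q_6 = 1*489 + 17 = 506.
  i=7: a_7=3, p_7 = 3*7471 + 7220 = 29633, q_7 = 3*506 + 489 = 2007.
  i=8: a_8=3, p_8 = 3*29633 + 7471 = 96370, q_8 = 3*2007 + 506 = 6527.
  i=9: a_9=1, p_9 = 1*96370 + 29633 = 126003, q_9 = 1*6527 + 2007 = 8534.
Indeed p_4^2 - 218*q_4^2 = 63001 - 63002 = -1, not +1.
Check: 126003^2 - 218*8534^2 = 15876756009 - 15876756008 = 1, so (x, y) = (126003, 8534) solves the equation, and by the theorem it is the least positive solution.

(x, y) = (126003, 8534)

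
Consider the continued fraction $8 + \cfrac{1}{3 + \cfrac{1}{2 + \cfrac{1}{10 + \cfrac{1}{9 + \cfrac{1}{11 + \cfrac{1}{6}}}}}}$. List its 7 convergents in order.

Using the convergent recurrence p_i = a_i*p_{i-1} + p_{i-2}, q_i = a_i*q_{i-1} + q_{i-2} with p_{-2}=0, p_{-1}=1, q_{-2}=1, q_{-1}=0:
  i=0: a_0=8, p_0 = 8*1 + 0 = 8, q_0 = 8*0 + 1 = 1.
  i=1: a_1=3, p_1 = 3*8 + 1 = 25, q_1 = 3*1 + 0 = 3.
  i=2: a_2=2, p_2 = 2*25 + 8 = 58, q_2 = 2*3 + 1 = 7.
  i=3: a_3=10, p_3 = 10*58 + 25 = 605, q_3 = 10*7 + 3 = 73.
  i=4: a_4=9, p_4 = 9*605 + 58 = 5503, q_4 = 9*73 + 7 = 664.
  i=5: a_5=11, p_5 = 11*5503 + 605 = 61138, q_5 = 11*664 + 73 = 7377.
  i=6: a_6=6, p_6 = 6*61138 + 5503 = 372331, q_6 = 6*7377 + 664 = 44926.

8/1, 25/3, 58/7, 605/73, 5503/664, 61138/7377, 372331/44926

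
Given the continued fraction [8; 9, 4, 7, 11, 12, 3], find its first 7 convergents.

8/1, 73/9, 300/37, 2173/268, 24203/2985, 292609/36088, 902030/111249

Using the convergent recurrence p_i = a_i*p_{i-1} + p_{i-2}, q_i = a_i*q_{i-1} + q_{i-2} with p_{-2}=0, p_{-1}=1, q_{-2}=1, q_{-1}=0:
  i=0: a_0=8, p_0 = 8*1 + 0 = 8, q_0 = 8*0 + 1 = 1.
  i=1: a_1=9, p_1 = 9*8 + 1 = 73, q_1 = 9*1 + 0 = 9.
  i=2: a_2=4, p_2 = 4*73 + 8 = 300, q_2 = 4*9 + 1 = 37.
  i=3: a_3=7, p_3 = 7*300 + 73 = 2173, q_3 = 7*37 + 9 = 268.
  i=4: a_4=11, p_4 = 11*2173 + 300 = 24203, q_4 = 11*268 + 37 = 2985.
  i=5: a_5=12, p_5 = 12*24203 + 2173 = 292609, q_5 = 12*2985 + 268 = 36088.
  i=6: a_6=3, p_6 = 3*292609 + 24203 = 902030, q_6 = 3*36088 + 2985 = 111249.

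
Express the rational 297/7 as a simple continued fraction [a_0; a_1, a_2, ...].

[42; 2, 3]

Run the Euclidean algorithm on 297 and 7; the successive quotients are the partial quotients a_0, a_1, ... (each step inverts the fractional part left over by the previous one):
  297 = 42*7 + 3, so a_0 = 42.
  7 = 2*3 + 1, so a_1 = 2.
  3 = 3*1 + 0, so a_2 = 3.
The remainder reaches 0 after 3 divisions, so the expansion has 3 partial quotients, read off in order.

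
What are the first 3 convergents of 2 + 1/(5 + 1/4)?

Using the convergent recurrence p_i = a_i*p_{i-1} + p_{i-2}, q_i = a_i*q_{i-1} + q_{i-2} with p_{-2}=0, p_{-1}=1, q_{-2}=1, q_{-1}=0:
  i=0: a_0=2, p_0 = 2*1 + 0 = 2, q_0 = 2*0 + 1 = 1.
  i=1: a_1=5, p_1 = 5*2 + 1 = 11, q_1 = 5*1 + 0 = 5.
  i=2: a_2=4, p_2 = 4*11 + 2 = 46, q_2 = 4*5 + 1 = 21.

2/1, 11/5, 46/21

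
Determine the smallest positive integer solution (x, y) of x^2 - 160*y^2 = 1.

First expand sqrt(160) as a continued fraction. With x_i = (sqrt(160) + m_i)/d_i and (m_0, d_0) = (0, 1): a_0 = floor(sqrt(160)) = 12, since 12^2 = 144 <= 160 < 169 = 13^2.
Iterate m_{i+1} = d_i*a_i - m_i, d_{i+1} = (160 - m_{i+1}^2)/d_i, a_{i+1} = floor((a_0 + m_{i+1})/d_{i+1}):
  m_1 = 1*12 - 0 = 12, d_1 = (160 - 12^2)/1 = 16/1 = 16, a_1 = floor((12 + 12)/16) = 1.
  m_2 = 16*1 - 12 = 4, d_2 = (160 - 4^2)/16 = 144/16 = 9, a_2 = floor((12 + 4)/9) = 1.
  m_3 = 9*1 - 4 = 5, d_3 = (160 - 5^2)/9 = 135/9 = 15, a_3 = floor((12 + 5)/15) = 1.
  m_4 = 15*1 - 5 = 10, d_4 = (160 - 10^2)/15 = 60/15 = 4, a_4 = floor((12 + 10)/4) = 5.
  m_5 = 4*5 - 10 = 10, d_5 = (160 - 10^2)/4 = 60/4 = 15, a_5 = floor((12 + 10)/15) = 1.
  m_6 = 15*1 - 10 = 5, d_6 = (160 - 5^2)/15 = 135/15 = 9, a_6 = floor((12 + 5)/9) = 1.
  m_7 = 9*1 - 5 = 4, d_7 = (160 - 4^2)/9 = 144/9 = 16, a_7 = floor((12 + 4)/16) = 1.
  m_8 = 16*1 - 4 = 12, d_8 = (160 - 12^2)/16 = 16/16 = 1, a_8 = floor((12 + 12)/1) = 24.
  m_9 = 1*24 - 12 = 12, d_9 = (160 - 12^2)/1 = 16/1 = 16: (m_9, d_9) = (m_1, d_1) = (12, 16), so from here the quotients repeat a_1, ..., a_8; the period length is 8.
So sqrt(160) = [12; (1, 1, 1, 5, 1, 1, 1, 24)] with period length k = 8.
k is even, so the fundamental solution of x^2 - 160y^2 = 1 is (p_{k-1}, q_{k-1}) = (p_7, q_7); compute convergents through index 7.
Convergents (p_i = a_i*p_{i-1} + p_{i-2}, q_i = a_i*q_{i-1} + q_{i-2} with p_{-2}=0, p_{-1}=1, q_{-2}=1, q_{-1}=0):
  i=0: a_0=12, p_0 = 12*1 + 0 = 12, q_0 = 12*0 + 1 = 1.
  i=1: a_1=1, p_1 = 1*12 + 1 = 13, q_1 = 1*1 + 0 = 1.
  i=2: a_2=1, p_2 = 1*13 + 12 = 25, q_2 = 1*1 + 1 = 2.
  i=3: a_3=1, p_3 = 1*25 + 13 = 38, q_3 = 1*2 + 1 = 3.
  i=4: a_4=5, p_4 = 5*38 + 25 = 215, q_4 = 5*3 + 2 = 17.
  i=5: a_5=1, p_5 = 1*215 + 38 = 253, q_5 = 1*17 + 3 = 20.
  i=6: a_6=1, p_6 = 1*253 + 215 = 468, q_6 = 1*20 + 17 = 37.
  i=7: a_7=1, p_7 = 1*468 + 253 = 721, q_7 = 1*37 + 20 = 57.
Check: 721^2 - 160*57^2 = 519841 - 519840 = 1, so (x, y) = (721, 57) solves the equation, and by the theorem it is the least positive solution.

(x, y) = (721, 57)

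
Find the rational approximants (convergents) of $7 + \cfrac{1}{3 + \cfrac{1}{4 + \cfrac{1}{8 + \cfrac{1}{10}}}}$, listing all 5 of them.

Using the convergent recurrence p_i = a_i*p_{i-1} + p_{i-2}, q_i = a_i*q_{i-1} + q_{i-2} with p_{-2}=0, p_{-1}=1, q_{-2}=1, q_{-1}=0:
  i=0: a_0=7, p_0 = 7*1 + 0 = 7, q_0 = 7*0 + 1 = 1.
  i=1: a_1=3, p_1 = 3*7 + 1 = 22, q_1 = 3*1 + 0 = 3.
  i=2: a_2=4, p_2 = 4*22 + 7 = 95, q_2 = 4*3 + 1 = 13.
  i=3: a_3=8, p_3 = 8*95 + 22 = 782, q_3 = 8*13 + 3 = 107.
  i=4: a_4=10, p_4 = 10*782 + 95 = 7915, q_4 = 10*107 + 13 = 1083.

7/1, 22/3, 95/13, 782/107, 7915/1083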